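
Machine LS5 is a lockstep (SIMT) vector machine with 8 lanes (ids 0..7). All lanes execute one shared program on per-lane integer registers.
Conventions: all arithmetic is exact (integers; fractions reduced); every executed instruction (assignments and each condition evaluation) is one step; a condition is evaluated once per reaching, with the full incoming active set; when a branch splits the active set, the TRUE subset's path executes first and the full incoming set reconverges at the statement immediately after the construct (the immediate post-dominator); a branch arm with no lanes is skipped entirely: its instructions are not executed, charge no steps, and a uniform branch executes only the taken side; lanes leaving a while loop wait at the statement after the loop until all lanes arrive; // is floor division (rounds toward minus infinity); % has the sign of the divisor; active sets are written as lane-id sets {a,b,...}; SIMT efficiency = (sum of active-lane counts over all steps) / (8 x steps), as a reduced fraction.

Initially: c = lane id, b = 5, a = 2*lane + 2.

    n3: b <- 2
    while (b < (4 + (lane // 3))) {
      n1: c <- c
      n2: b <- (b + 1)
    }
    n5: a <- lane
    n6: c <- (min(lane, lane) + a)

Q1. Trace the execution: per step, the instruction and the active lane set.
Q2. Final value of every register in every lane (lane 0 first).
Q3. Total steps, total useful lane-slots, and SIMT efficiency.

step 0: b <- 2                       {0,1,2,3,4,5,6,7}
step 1: eval (b < (4 + (lane // 3))) {0,1,2,3,4,5,6,7}
step 2: c <- c                       {0,1,2,3,4,5,6,7}
step 3: b <- (b + 1)                 {0,1,2,3,4,5,6,7}
step 4: eval (b < (4 + (lane // 3))) {0,1,2,3,4,5,6,7}
step 5: c <- c                       {0,1,2,3,4,5,6,7}
step 6: b <- (b + 1)                 {0,1,2,3,4,5,6,7}
step 7: eval (b < (4 + (lane // 3))) {0,1,2,3,4,5,6,7}
step 8: c <- c                       {3,4,5,6,7}
step 9: b <- (b + 1)                 {3,4,5,6,7}
step 10: eval (b < (4 + (lane // 3))) {3,4,5,6,7}
step 11: c <- c                       {6,7}
step 12: b <- (b + 1)                 {6,7}
step 13: eval (b < (4 + (lane // 3))) {6,7}
step 14: a <- lane                    {0,1,2,3,4,5,6,7}
step 15: c <- (min(lane, lane) + a)   {0,1,2,3,4,5,6,7}

Answer: 16 steps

c: 0,2,4,6,8,10,12,14
b: 4,4,4,5,5,5,6,6
a: 0,1,2,3,4,5,6,7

steps = 16; useful = 101; efficiency = 101/128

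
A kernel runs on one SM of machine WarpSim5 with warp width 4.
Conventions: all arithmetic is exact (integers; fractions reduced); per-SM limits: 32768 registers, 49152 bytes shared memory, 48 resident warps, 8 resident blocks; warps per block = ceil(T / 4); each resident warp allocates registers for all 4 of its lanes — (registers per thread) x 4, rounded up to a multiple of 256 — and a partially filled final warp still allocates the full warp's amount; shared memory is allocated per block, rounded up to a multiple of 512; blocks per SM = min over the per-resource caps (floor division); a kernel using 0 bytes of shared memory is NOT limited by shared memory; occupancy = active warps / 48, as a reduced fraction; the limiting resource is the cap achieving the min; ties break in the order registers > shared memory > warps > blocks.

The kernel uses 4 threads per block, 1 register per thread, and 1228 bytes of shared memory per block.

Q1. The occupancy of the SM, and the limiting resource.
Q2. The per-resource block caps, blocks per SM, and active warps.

Answer: occupancy 1/6, limited by blocks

registers: 128 blocks
shared memory: 32 blocks
warps: 48 blocks
blocks: 8 blocks

Answer: 8 blocks, 8 active warps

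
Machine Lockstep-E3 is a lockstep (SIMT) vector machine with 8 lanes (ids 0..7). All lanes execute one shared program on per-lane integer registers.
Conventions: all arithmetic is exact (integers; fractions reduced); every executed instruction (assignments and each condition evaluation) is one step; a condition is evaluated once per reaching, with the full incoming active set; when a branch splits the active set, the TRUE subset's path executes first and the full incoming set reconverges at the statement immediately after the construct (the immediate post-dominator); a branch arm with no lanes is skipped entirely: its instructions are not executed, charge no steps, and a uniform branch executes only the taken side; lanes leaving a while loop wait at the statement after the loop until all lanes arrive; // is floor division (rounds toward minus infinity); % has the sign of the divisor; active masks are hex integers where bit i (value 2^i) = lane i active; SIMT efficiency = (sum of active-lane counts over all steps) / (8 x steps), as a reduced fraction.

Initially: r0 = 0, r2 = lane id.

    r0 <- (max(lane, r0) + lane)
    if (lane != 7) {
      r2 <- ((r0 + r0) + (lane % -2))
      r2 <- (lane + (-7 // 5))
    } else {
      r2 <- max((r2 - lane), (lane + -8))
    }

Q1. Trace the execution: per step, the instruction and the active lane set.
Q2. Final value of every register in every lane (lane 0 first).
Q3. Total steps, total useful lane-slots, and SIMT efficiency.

step 0: r0 <- (max(lane, r0) + lane) 0xff
step 1: eval (lane != 7)             0xff
step 2: r2 <- ((r0 + r0) + (lane % -2)) 0x7f
step 3: r2 <- (lane + (-7 // 5))     0x7f
step 4: r2 <- max((r2 - lane), (lane + -8)) 0x80

Answer: 5 steps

r0: 0,2,4,6,8,10,12,14
r2: -2,-1,0,1,2,3,4,0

steps = 5; useful = 31; efficiency = 31/40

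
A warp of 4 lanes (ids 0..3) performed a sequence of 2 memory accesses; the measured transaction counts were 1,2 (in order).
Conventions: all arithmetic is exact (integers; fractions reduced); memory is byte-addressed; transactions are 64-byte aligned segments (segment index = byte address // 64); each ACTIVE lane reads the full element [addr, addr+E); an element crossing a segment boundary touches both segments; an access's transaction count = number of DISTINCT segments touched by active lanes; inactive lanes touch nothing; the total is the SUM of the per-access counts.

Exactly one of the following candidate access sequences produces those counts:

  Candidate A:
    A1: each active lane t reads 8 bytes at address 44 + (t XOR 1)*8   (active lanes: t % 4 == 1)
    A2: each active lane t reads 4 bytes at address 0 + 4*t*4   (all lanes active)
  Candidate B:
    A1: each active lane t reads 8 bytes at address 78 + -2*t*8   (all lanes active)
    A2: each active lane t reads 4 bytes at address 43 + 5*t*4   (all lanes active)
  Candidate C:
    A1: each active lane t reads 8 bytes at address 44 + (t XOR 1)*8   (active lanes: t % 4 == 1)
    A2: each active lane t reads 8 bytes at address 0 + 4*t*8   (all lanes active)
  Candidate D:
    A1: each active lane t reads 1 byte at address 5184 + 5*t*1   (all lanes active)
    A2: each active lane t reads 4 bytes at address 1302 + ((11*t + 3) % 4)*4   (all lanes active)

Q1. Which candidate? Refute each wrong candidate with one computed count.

A: A2 gives 1 transaction, not 2
B: A1 gives 2 transactions, not 1
D: A2 gives 1 transaction, not 2
C: all counts match (1,2)

Answer: C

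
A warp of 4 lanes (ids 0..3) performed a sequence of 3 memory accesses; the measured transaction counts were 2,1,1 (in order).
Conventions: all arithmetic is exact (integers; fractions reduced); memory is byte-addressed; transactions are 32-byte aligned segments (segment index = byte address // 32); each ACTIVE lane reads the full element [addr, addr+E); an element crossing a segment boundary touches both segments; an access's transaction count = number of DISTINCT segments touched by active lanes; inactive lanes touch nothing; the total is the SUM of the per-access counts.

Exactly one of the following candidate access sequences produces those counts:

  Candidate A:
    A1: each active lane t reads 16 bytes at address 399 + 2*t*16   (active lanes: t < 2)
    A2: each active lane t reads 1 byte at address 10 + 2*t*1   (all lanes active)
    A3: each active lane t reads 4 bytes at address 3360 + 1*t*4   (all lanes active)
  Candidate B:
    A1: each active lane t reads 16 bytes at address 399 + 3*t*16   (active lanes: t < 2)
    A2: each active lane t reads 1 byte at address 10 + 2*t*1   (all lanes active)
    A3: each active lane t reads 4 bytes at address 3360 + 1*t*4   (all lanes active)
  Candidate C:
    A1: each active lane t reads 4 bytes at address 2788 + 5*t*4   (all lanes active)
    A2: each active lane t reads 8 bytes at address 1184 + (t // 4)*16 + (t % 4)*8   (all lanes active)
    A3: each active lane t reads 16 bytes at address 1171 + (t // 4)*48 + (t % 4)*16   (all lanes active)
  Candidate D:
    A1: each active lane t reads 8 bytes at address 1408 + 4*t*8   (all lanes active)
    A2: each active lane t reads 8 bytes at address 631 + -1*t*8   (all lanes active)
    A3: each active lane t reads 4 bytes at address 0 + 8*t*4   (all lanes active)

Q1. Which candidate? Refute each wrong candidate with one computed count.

B: A1 gives 3 transactions, not 2
C: A1 gives 3 transactions, not 2
D: A1 gives 4 transactions, not 2
A: all counts match (2,1,1)

Answer: A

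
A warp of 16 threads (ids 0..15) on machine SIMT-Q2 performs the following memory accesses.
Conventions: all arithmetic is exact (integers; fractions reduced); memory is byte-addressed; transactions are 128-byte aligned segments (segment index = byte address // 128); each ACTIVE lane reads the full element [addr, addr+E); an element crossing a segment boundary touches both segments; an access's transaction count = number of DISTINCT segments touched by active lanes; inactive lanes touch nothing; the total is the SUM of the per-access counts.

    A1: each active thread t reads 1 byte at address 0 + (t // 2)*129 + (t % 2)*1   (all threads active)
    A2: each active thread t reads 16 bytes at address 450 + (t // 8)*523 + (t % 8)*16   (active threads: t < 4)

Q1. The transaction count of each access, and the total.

A1: 8 transactions
A2: 2 transactions

Answer: 8,2; total 10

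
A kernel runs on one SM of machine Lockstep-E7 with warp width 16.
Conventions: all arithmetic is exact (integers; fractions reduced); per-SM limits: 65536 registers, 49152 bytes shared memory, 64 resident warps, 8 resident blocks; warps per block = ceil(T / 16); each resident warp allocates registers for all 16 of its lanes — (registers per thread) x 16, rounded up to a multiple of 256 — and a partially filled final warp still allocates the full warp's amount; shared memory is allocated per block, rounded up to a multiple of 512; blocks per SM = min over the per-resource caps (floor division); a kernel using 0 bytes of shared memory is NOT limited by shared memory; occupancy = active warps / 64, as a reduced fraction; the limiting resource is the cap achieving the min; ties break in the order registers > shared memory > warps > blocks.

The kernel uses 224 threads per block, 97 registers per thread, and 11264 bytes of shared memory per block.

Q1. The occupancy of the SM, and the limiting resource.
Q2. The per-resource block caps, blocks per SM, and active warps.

Answer: occupancy 7/16, limited by registers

registers: 2 blocks
shared memory: 4 blocks
warps: 4 blocks
blocks: 8 blocks

Answer: 2 blocks, 28 active warps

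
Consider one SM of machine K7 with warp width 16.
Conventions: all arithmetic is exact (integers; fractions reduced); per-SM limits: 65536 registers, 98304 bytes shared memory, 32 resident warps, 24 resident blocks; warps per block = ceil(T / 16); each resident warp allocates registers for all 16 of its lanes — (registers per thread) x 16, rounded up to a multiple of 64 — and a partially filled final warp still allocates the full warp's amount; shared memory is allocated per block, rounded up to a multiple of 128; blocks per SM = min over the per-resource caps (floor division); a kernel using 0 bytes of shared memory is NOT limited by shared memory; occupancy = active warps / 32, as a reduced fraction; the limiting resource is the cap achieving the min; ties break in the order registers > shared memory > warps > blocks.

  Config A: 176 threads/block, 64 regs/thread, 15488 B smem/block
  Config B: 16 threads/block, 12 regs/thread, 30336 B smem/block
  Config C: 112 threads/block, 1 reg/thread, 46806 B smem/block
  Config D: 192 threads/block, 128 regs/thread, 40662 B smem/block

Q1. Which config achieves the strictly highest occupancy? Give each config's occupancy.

occupancies: A 11/16, B 3/32, C 7/16, D 3/4

Answer: D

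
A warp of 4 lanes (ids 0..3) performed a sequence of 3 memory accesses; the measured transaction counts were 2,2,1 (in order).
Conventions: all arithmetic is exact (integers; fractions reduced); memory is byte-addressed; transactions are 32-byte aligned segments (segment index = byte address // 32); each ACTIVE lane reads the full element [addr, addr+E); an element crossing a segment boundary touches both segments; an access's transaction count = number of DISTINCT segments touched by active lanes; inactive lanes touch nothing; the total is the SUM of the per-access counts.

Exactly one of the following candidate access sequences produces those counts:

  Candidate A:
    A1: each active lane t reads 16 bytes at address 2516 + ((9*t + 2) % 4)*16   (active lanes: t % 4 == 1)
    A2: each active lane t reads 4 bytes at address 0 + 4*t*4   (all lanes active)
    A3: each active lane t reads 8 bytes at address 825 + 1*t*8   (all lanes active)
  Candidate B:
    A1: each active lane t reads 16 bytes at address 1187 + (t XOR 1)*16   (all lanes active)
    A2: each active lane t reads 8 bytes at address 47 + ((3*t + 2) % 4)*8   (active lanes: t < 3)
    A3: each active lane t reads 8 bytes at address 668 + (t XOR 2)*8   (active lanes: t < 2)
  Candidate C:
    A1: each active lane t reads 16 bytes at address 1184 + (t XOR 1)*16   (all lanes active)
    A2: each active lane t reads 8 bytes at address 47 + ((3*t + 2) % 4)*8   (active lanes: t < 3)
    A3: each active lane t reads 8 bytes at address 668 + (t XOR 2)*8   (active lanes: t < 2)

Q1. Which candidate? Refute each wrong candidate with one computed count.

A: A1 gives 1 transaction, not 2
B: A1 gives 3 transactions, not 2
C: all counts match (2,2,1)

Answer: C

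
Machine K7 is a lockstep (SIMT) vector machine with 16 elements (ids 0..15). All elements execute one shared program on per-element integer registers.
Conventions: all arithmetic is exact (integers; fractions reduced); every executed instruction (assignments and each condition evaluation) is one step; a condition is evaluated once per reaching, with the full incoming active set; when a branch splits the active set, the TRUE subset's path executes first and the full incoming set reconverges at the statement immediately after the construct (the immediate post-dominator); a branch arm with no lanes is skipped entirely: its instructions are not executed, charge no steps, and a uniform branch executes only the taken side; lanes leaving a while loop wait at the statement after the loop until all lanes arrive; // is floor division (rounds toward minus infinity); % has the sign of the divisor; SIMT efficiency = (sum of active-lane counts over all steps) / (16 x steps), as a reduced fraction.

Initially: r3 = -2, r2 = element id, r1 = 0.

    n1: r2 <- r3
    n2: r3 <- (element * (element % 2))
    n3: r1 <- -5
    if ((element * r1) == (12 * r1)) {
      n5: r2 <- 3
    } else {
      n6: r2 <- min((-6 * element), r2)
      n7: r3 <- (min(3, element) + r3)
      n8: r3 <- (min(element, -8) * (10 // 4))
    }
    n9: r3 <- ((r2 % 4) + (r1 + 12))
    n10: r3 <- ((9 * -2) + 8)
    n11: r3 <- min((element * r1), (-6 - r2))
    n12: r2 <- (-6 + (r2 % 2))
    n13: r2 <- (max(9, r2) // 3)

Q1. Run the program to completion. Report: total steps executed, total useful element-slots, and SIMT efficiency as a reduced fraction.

Answer: 13 steps, 190 useful, 95/104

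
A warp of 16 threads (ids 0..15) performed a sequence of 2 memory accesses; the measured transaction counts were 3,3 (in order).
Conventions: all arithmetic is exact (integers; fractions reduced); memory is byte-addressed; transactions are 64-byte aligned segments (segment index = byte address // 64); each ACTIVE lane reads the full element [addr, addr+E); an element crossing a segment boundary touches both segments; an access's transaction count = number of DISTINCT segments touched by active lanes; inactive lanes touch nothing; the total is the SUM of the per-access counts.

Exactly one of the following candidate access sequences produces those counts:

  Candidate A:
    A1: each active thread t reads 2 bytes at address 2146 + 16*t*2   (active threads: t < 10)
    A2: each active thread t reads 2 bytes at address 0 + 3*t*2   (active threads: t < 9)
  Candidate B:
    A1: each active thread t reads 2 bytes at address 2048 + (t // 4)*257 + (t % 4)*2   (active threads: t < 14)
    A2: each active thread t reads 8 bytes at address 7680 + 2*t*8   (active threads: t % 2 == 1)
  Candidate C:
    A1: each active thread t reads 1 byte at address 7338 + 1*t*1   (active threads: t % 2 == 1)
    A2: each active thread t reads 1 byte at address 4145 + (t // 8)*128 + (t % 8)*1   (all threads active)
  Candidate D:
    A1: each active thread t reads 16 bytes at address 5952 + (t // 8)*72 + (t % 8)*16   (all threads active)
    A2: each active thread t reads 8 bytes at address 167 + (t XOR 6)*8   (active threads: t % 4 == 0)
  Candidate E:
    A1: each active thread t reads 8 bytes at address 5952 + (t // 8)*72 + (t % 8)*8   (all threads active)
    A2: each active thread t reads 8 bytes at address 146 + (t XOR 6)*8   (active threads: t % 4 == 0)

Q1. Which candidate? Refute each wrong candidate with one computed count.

A: A1 gives 6 transactions, not 3
B: A1 gives 4 transactions, not 3
C: A1 gives 1 transaction, not 3
D: A1 gives 4 transactions, not 3
E: all counts match (3,3)

Answer: E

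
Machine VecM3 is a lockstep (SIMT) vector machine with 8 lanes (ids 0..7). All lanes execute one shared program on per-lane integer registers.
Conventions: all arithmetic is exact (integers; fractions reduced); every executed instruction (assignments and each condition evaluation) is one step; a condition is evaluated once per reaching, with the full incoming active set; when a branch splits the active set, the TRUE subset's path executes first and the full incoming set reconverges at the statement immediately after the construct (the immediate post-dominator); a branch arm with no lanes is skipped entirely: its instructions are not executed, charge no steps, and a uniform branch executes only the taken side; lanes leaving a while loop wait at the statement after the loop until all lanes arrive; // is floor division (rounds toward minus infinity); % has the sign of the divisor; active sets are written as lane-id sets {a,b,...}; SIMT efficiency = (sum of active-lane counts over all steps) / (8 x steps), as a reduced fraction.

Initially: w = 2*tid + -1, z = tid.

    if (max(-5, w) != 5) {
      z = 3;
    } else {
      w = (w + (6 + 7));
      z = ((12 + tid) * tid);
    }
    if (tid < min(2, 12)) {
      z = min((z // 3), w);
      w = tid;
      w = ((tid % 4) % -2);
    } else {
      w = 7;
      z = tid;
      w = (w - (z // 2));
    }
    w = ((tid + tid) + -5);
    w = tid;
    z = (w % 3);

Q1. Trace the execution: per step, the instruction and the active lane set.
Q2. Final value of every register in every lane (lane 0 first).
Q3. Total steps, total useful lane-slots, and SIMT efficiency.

step 0: eval (max(-5, w) != 5)       {0,1,2,3,4,5,6,7}
step 1: z <- 3                       {0,1,2,4,5,6,7}
step 2: w <- (w + (6 + 7))           {3}
step 3: z <- ((12 + tid) * tid)      {3}
step 4: eval (tid < min(2, 12))      {0,1,2,3,4,5,6,7}
step 5: z <- min((z // 3), w)        {0,1}
step 6: w <- tid                     {0,1}
step 7: w <- ((tid % 4) % -2)        {0,1}
step 8: w <- 7                       {2,3,4,5,6,7}
step 9: z <- tid                     {2,3,4,5,6,7}
step 10: w <- (w - (z // 2))          {2,3,4,5,6,7}
step 11: w <- ((tid + tid) + -5)      {0,1,2,3,4,5,6,7}
step 12: w <- tid                     {0,1,2,3,4,5,6,7}
step 13: z <- (w % 3)                 {0,1,2,3,4,5,6,7}

Answer: 14 steps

w: 0,1,2,3,4,5,6,7
z: 0,1,2,0,1,2,0,1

steps = 14; useful = 73; efficiency = 73/112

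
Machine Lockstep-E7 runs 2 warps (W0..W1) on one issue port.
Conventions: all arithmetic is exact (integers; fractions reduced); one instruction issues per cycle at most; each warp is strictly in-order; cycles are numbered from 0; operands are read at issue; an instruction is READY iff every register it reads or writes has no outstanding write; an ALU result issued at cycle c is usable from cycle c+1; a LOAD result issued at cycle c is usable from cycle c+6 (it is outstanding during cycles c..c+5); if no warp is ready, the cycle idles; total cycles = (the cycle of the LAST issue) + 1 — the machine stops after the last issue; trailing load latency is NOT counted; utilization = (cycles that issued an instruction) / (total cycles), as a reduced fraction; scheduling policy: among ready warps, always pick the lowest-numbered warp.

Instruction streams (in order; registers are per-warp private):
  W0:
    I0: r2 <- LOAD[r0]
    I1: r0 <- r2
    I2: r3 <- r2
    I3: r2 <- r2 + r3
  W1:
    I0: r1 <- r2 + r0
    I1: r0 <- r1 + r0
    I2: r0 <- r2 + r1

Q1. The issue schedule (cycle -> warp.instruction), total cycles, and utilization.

cycle 0: W0.I0
cycle 1: W1.I0
cycle 2: W1.I1
cycle 3: W1.I2
cycle 4: idle
cycle 5: idle
cycle 6: W0.I1
cycle 7: W0.I2
cycle 8: W0.I3

Answer: 9 cycles, utilization 7/9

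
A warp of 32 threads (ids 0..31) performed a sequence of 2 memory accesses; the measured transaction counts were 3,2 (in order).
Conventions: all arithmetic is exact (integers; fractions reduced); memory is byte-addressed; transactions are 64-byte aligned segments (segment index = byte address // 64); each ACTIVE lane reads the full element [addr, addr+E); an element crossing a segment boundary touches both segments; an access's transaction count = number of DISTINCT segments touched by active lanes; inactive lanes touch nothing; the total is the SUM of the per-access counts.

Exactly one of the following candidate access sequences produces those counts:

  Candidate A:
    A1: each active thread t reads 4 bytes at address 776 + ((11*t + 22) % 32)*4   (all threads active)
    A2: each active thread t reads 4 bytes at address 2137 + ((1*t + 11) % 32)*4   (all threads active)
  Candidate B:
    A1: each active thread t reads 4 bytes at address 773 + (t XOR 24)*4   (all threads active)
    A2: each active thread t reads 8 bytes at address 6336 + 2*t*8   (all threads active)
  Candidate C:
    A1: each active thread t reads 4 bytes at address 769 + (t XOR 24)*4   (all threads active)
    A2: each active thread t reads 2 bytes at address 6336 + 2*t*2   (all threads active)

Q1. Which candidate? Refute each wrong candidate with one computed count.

A: A2 gives 3 transactions, not 2
B: A2 gives 8 transactions, not 2
C: all counts match (3,2)

Answer: C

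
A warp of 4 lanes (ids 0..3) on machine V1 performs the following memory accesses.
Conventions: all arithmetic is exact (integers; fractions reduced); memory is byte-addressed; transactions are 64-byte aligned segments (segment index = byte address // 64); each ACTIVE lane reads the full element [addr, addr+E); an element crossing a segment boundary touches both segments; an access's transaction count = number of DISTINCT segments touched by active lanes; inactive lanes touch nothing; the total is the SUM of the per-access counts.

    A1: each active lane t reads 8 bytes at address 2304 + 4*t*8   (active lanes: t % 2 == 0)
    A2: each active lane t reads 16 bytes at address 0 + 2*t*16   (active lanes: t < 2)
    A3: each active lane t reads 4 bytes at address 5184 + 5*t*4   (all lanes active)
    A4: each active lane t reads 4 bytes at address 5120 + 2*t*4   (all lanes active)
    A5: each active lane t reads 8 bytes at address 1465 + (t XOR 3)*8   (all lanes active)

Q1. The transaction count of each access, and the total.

A1: 2 transactions
A2: 1 transaction
A3: 1 transaction
A4: 1 transaction
A5: 2 transactions

Answer: 2,1,1,1,2; total 7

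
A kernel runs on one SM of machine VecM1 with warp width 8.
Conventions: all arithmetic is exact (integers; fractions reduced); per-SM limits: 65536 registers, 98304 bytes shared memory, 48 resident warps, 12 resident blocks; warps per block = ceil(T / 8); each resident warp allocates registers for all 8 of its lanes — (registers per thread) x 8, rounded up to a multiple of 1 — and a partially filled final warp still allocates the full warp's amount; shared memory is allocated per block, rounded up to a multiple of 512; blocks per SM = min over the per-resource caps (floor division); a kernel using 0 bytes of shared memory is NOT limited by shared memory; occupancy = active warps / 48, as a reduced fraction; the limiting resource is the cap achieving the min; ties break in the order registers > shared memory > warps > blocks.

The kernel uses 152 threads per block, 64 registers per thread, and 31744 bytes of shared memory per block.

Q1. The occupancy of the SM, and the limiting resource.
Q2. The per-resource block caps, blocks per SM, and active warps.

Answer: occupancy 19/24, limited by warps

registers: 6 blocks
shared memory: 3 blocks
warps: 2 blocks
blocks: 12 blocks

Answer: 2 blocks, 38 active warps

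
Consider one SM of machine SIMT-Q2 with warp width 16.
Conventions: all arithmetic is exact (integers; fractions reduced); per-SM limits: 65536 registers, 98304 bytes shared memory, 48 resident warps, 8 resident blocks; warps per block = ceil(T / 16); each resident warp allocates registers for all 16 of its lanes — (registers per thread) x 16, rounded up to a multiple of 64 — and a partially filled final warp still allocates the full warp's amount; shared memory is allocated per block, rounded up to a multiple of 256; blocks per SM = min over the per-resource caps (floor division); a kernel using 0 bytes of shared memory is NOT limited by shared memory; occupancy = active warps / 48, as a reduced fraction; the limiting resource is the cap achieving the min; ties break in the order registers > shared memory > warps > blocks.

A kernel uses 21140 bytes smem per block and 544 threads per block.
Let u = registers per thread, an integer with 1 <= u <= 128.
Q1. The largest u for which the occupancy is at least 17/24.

Answer: u = 120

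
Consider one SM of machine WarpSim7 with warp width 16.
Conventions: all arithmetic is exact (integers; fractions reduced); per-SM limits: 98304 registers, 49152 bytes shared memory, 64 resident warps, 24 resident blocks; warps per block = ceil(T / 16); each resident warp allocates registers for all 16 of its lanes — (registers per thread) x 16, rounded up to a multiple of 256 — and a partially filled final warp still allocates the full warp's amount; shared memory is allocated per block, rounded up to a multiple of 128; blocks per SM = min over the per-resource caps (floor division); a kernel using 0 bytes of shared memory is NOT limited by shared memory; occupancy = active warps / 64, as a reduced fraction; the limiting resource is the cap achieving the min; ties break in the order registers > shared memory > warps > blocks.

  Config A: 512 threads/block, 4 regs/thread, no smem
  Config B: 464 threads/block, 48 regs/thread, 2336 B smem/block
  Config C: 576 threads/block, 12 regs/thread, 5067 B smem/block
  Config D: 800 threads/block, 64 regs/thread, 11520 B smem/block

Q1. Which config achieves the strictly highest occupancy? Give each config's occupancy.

occupancies: A 1, B 29/32, C 9/16, D 25/32

Answer: A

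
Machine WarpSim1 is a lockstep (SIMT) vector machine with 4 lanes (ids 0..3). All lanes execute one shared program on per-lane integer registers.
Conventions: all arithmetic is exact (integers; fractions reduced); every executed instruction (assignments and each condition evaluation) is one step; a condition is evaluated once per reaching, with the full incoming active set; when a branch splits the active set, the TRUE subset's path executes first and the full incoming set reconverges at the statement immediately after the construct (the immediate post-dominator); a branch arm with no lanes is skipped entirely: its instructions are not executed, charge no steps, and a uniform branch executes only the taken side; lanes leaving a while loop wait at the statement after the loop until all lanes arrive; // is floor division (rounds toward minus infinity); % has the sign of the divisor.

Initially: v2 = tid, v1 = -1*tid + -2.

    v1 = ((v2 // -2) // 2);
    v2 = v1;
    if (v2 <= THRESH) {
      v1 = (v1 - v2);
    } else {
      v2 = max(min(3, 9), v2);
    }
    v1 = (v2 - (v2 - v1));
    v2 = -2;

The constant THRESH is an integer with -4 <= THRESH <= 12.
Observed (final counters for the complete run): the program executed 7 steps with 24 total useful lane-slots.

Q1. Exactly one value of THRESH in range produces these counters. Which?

Answer: THRESH = -1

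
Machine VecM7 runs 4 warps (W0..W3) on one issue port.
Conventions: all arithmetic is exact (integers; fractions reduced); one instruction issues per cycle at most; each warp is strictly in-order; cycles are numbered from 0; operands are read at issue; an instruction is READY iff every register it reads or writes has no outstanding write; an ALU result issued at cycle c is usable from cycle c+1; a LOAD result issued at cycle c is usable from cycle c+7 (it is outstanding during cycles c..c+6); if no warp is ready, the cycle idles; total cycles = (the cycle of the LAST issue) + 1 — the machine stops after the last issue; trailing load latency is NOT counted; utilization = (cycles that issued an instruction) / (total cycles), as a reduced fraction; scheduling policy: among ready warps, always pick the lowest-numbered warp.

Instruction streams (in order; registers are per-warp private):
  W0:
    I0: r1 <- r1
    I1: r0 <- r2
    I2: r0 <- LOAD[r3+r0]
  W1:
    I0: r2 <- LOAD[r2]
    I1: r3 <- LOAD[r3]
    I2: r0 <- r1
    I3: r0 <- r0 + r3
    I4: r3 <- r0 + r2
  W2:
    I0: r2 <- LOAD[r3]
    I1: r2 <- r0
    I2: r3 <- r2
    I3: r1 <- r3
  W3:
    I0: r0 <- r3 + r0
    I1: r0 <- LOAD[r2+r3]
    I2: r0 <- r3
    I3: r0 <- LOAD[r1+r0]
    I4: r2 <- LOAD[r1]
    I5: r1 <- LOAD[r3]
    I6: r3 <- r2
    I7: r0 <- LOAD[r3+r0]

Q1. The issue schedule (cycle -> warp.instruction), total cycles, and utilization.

cycle 0: W0.I0
cycle 1: W0.I1
cycle 2: W0.I2
cycle 3: W1.I0
cycle 4: W1.I1
cycle 5: W1.I2
cycle 6: W2.I0
cycle 7: W3.I0
cycle 8: W3.I1
cycle 9: idle
cycle 10: idle
cycle 11: W1.I3
cycle 12: W1.I4
cycle 13: W2.I1
cycle 14: W2.I2
cycle 15: W2.I3
cycle 16: W3.I2
cycle 17: W3.I3
cycle 18: W3.I4
cycle 19: W3.I5
cycle 20: idle
cycle 21: idle
cycle 22: idle
cycle 23: idle
cycle 24: idle
cycle 25: W3.I6
cycle 26: W3.I7

Answer: 27 cycles, utilization 20/27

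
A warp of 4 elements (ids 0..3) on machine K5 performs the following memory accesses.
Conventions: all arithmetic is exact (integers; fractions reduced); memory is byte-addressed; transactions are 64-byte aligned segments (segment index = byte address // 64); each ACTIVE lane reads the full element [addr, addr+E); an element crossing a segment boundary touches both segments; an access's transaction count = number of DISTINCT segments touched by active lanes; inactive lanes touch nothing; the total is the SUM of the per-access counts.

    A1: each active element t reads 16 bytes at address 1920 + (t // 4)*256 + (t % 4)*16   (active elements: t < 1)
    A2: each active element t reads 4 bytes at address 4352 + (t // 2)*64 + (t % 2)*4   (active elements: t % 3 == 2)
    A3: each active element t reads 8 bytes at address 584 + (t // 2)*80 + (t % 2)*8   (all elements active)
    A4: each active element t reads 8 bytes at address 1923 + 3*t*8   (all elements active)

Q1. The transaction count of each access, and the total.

A1: 1 transaction
A2: 1 transaction
A3: 2 transactions
A4: 2 transactions

Answer: 1,1,2,2; total 6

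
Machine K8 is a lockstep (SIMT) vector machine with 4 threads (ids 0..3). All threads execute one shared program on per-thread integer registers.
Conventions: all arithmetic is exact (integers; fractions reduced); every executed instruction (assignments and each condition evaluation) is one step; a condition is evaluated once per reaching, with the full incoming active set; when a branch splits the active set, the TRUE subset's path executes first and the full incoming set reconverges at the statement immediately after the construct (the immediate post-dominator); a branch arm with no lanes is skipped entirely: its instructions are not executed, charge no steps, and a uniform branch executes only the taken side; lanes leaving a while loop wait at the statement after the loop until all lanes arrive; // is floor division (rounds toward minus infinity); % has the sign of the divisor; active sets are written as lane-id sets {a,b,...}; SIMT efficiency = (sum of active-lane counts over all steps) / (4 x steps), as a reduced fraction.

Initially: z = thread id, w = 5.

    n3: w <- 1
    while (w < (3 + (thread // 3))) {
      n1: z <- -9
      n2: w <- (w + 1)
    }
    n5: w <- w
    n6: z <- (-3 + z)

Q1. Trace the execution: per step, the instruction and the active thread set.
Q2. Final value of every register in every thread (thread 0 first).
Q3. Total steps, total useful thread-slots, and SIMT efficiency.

step 0: w <- 1                       {0,1,2,3}
step 1: eval (w < (3 + (thread // 3))) {0,1,2,3}
step 2: z <- -9                      {0,1,2,3}
step 3: w <- (w + 1)                 {0,1,2,3}
step 4: eval (w < (3 + (thread // 3))) {0,1,2,3}
step 5: z <- -9                      {0,1,2,3}
step 6: w <- (w + 1)                 {0,1,2,3}
step 7: eval (w < (3 + (thread // 3))) {0,1,2,3}
step 8: z <- -9                      {3}
step 9: w <- (w + 1)                 {3}
step 10: eval (w < (3 + (thread // 3))) {3}
step 11: w <- w                       {0,1,2,3}
step 12: z <- (-3 + z)                {0,1,2,3}

Answer: 13 steps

z: -12,-12,-12,-12
w: 3,3,3,4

steps = 13; useful = 43; efficiency = 43/52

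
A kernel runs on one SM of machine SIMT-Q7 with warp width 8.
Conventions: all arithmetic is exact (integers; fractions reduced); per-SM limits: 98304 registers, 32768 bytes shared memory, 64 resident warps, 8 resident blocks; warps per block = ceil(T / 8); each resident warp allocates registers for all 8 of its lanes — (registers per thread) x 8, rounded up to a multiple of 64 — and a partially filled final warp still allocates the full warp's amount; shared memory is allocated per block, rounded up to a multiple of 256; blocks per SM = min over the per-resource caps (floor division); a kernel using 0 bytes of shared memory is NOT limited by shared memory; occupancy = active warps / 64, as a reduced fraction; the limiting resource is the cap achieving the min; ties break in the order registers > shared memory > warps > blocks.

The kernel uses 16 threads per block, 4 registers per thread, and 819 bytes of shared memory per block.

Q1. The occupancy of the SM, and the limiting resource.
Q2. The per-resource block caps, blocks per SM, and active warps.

Answer: occupancy 1/4, limited by blocks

registers: 768 blocks
shared memory: 32 blocks
warps: 32 blocks
blocks: 8 blocks

Answer: 8 blocks, 16 active warps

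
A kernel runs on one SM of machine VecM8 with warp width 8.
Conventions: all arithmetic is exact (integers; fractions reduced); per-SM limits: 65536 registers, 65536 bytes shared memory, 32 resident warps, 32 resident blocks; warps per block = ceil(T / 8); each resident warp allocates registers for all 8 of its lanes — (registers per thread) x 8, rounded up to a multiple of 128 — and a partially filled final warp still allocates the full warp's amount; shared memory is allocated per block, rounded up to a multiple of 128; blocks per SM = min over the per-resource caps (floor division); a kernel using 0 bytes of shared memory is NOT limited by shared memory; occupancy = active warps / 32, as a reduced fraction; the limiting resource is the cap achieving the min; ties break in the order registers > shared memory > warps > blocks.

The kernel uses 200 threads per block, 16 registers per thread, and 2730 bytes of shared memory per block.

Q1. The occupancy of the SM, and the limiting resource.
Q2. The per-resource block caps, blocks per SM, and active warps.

Answer: occupancy 25/32, limited by warps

registers: 20 blocks
shared memory: 23 blocks
warps: 1 block
blocks: 32 blocks

Answer: 1 block, 25 active warps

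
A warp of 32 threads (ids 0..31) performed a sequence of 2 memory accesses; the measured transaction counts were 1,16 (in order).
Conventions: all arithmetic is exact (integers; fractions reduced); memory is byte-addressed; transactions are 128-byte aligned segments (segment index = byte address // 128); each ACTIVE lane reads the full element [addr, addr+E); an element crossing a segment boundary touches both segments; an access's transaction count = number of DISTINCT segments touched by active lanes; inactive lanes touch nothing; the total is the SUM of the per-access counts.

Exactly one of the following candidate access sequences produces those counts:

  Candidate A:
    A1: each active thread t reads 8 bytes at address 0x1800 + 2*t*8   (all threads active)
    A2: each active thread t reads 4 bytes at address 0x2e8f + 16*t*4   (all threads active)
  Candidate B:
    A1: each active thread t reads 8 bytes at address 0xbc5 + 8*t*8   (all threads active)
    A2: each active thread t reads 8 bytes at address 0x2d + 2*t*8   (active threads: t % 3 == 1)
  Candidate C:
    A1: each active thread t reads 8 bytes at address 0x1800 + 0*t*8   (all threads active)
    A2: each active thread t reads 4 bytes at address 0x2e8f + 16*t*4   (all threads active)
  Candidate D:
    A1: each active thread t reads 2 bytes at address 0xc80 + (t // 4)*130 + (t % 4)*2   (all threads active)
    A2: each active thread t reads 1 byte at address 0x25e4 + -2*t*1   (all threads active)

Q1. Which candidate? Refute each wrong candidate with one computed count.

A: A1 gives 4 transactions, not 1
B: A1 gives 17 transactions, not 1
D: A1 gives 8 transactions, not 1
C: all counts match (1,16)

Answer: C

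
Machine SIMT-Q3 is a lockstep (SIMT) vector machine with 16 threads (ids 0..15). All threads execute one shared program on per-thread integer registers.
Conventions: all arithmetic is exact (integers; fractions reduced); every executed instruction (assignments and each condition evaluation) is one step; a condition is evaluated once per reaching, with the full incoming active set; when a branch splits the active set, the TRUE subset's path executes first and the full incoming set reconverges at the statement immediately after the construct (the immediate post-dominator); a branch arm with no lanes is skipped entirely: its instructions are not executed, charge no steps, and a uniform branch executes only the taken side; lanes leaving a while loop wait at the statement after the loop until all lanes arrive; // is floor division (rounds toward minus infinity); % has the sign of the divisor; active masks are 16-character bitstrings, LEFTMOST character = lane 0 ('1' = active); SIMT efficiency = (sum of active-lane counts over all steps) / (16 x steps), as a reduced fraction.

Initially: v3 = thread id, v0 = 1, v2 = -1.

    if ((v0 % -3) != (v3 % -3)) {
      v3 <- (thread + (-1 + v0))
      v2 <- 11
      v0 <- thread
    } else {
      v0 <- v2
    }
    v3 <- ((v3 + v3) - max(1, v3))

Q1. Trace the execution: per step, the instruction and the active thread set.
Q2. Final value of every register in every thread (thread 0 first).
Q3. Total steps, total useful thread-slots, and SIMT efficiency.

step 0: eval ((v0 % -3) != (v3 % -3)) 1111111111111111
step 1: v3 <- (thread + (-1 + v0))   1011011011011011
step 2: v2 <- 11                     1011011011011011
step 3: v0 <- thread                 1011011011011011
step 4: v0 <- v2                     0100100100100100
step 5: v3 <- ((v3 + v3) - max(1, v3)) 1111111111111111

Answer: 6 steps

v3: -1,1,2,3,4,5,6,7,8,9,10,11,12,13,14,15
v0: 0,-1,2,3,-1,5,6,-1,8,9,-1,11,12,-1,14,15
v2: 11,-1,11,11,-1,11,11,-1,11,11,-1,11,11,-1,11,11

steps = 6; useful = 70; efficiency = 70/96 = 35/48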